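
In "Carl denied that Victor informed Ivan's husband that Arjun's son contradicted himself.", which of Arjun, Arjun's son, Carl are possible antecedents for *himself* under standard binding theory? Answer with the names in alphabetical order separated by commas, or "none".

*himself* is a reflexive; Principle A requires it to be bound within its binding domain — the clause headed by 'contradicted'.
— Arjun: possessor inside the subject DP of the clause headed by 'contradicted'; does not c-command the reflexive — cannot bind it (Principle A).
— Arjun's son: subject of the clause headed by 'contradicted'; c-commands the reflexive within its binding domain — allowed (Principle A).
— Carl: subject of the matrix clause; c-commands the reflexive but lies outside its binding domain — cannot bind it (Principle A).

Arjun's son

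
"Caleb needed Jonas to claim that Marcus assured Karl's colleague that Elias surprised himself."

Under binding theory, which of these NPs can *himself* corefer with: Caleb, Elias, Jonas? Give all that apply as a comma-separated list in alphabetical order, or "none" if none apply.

*himself* is a reflexive; Principle A requires it to be bound within its binding domain — the clause headed by 'surprised'.
— Caleb: subject of the matrix clause; c-commands the reflexive but lies outside its binding domain — cannot bind it (Principle A).
— Elias: subject of the clause headed by 'surprised'; c-commands the reflexive within its binding domain — allowed (Principle A).
— Jonas: subject of the clause headed by 'claim'; c-commands the reflexive but lies outside its binding domain — cannot bind it (Principle A).

Elias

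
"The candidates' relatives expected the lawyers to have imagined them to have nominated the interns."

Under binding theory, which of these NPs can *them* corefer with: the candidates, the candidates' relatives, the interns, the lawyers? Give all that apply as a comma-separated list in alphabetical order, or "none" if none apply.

the candidates, the candidates' relatives

*them* is a pronoun; Principle B requires it to be free in its binding domain — the clause headed by 'imagined'.
— the candidates: possessor inside the subject DP of the matrix clause; does not c-command the pronoun — Principle B does not apply; allowed.
— the candidates' relatives: subject of the matrix clause; c-commands the pronoun but lies outside its binding domain — allowed.
— the interns: object of the clause headed by 'nominated'; is c-commanded by the pronoun; coreference would bind this R-expression — blocked (Principle C).
— the lawyers: subject of the clause headed by 'imagined'; c-commands the pronoun within its binding domain — blocked (Principle B).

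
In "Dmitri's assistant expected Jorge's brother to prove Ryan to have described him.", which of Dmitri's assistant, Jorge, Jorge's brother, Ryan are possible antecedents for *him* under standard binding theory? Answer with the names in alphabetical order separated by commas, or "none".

Dmitri's assistant, Jorge, Jorge's brother

*him* is a pronoun; Principle B requires it to be free in its binding domain — the clause headed by 'described'.
— Dmitri's assistant: subject of the matrix clause; c-commands the pronoun but lies outside its binding domain — allowed.
— Jorge: possessor inside the subject DP of the clause headed by 'prove'; does not c-command the pronoun — Principle B does not apply; allowed.
— Jorge's brother: subject of the clause headed by 'prove'; c-commands the pronoun but lies outside its binding domain — allowed.
— Ryan: subject of the clause headed by 'described'; c-commands the pronoun within its binding domain — blocked (Principle B).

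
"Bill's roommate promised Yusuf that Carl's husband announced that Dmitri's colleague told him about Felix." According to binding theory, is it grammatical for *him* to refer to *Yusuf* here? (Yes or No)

*Yusuf* is an R-expression; Principle C requires it to be free (not bound by any c-commanding expression).
— him: object of the clause headed by 'told'; the pronoun does not c-command the R-expression — coreference allowed.

Yes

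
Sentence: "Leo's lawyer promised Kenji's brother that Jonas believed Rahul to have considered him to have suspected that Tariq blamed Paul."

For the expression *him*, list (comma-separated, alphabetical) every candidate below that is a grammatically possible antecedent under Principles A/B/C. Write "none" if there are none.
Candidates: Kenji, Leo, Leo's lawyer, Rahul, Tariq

*him* is a pronoun; Principle B requires it to be free in its binding domain — the clause headed by 'considered'.
— Kenji: possessor inside the object DP of the matrix clause; does not c-command the pronoun — Principle B does not apply; allowed.
— Leo: possessor inside the subject DP of the matrix clause; does not c-command the pronoun — Principle B does not apply; allowed.
— Leo's lawyer: subject of the matrix clause; c-commands the pronoun but lies outside its binding domain — allowed.
— Rahul: subject of the clause headed by 'considered'; c-commands the pronoun within its binding domain — blocked (Principle B).
— Tariq: subject of the clause headed by 'blamed'; is c-commanded by the pronoun; coreference would bind this R-expression — blocked (Principle C).

Kenji, Leo, Leo's lawyer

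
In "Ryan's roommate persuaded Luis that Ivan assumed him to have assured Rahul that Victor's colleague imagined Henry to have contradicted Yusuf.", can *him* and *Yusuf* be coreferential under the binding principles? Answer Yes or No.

No

*Yusuf* is an R-expression; Principle C requires it to be free (not bound by any c-commanding expression).
— him: subject of the clause headed by 'assured'; the pronoun c-commands the R-expression — coreference blocked (Principle C).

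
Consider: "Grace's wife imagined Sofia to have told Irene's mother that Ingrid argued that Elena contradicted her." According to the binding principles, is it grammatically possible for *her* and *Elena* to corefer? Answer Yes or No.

No

*her* is a pronoun; Principle B requires it to be free in its binding domain — the clause headed by 'contradicted'.
— Elena: subject of the clause headed by 'contradicted'; c-commands the pronoun within its binding domain — blocked (Principle B).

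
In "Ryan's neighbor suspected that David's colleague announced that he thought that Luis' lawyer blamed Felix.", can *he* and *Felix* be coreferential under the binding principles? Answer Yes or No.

No

*Felix* is an R-expression; Principle C requires it to be free (not bound by any c-commanding expression).
— he: subject of the clause headed by 'thought'; the pronoun c-commands the R-expression — coreference blocked (Principle C).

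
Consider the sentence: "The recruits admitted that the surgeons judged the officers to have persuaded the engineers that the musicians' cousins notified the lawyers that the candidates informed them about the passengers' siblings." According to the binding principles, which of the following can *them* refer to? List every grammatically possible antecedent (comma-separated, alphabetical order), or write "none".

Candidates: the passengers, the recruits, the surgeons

the recruits, the surgeons

*them* is a pronoun; Principle B requires it to be free in its binding domain — the clause headed by 'informed'.
— the passengers: possessor inside the second object DP of the clause headed by 'informed'; is c-commanded by the pronoun; coreference would bind this R-expression — blocked (Principle C).
— the recruits: subject of the matrix clause; c-commands the pronoun but lies outside its binding domain — allowed.
— the surgeons: subject of the clause headed by 'judged'; c-commands the pronoun but lies outside its binding domain — allowed.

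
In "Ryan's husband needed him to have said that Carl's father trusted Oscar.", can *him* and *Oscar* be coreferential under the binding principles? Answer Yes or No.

No

*Oscar* is an R-expression; Principle C requires it to be free (not bound by any c-commanding expression).
— him: subject of the clause headed by 'said'; the pronoun c-commands the R-expression — coreference blocked (Principle C).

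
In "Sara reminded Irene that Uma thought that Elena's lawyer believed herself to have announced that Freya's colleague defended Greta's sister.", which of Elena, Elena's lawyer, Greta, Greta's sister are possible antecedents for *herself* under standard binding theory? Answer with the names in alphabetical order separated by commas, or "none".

*herself* is a reflexive; Principle A requires it to be bound within its binding domain — the clause headed by 'believed'.
— Elena: possessor inside the subject DP of the clause headed by 'believed'; does not c-command the reflexive — cannot bind it (Principle A).
— Elena's lawyer: subject of the clause headed by 'believed'; c-commands the reflexive within its binding domain — allowed (Principle A).
— Greta: possessor inside the object DP of the clause headed by 'defended'; does not c-command the reflexive — cannot bind it (Principle A).
— Greta's sister: object of the clause headed by 'defended'; does not c-command the reflexive — cannot bind it (Principle A).

Elena's lawyer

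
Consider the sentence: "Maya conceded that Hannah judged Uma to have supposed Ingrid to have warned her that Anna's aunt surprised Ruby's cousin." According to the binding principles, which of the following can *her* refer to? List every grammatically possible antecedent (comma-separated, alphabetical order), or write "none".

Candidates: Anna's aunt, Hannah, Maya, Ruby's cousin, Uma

*her* is a pronoun; Principle B requires it to be free in its binding domain — the clause headed by 'warned'.
— Anna's aunt: subject of the clause headed by 'surprised'; is c-commanded by the pronoun; coreference would bind this R-expression — blocked (Principle C).
— Hannah: subject of the clause headed by 'judged'; c-commands the pronoun but lies outside its binding domain — allowed.
— Maya: subject of the matrix clause; c-commands the pronoun but lies outside its binding domain — allowed.
— Ruby's cousin: object of the clause headed by 'surprised'; is c-commanded by the pronoun; coreference would bind this R-expression — blocked (Principle C).
— Uma: subject of the clause headed by 'supposed'; c-commands the pronoun but lies outside its binding domain — allowed.

Hannah, Maya, Uma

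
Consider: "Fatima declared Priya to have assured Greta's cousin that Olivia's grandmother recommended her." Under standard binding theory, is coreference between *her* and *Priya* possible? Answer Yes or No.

Yes

*Priya* is an R-expression; Principle C requires it to be free (not bound by any c-commanding expression).
— her: object of the clause headed by 'recommended'; the pronoun does not c-command the R-expression — coreference allowed.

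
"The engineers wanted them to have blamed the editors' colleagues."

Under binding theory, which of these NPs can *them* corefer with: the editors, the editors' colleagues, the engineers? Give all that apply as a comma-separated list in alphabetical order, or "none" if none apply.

*them* is a pronoun; Principle B requires it to be free in its binding domain — the matrix clause.
— the editors: possessor inside the object DP of the clause headed by 'blamed'; is c-commanded by the pronoun; coreference would bind this R-expression — blocked (Principle C).
— the editors' colleagues: object of the clause headed by 'blamed'; is c-commanded by the pronoun; coreference would bind this R-expression — blocked (Principle C).
— the engineers: subject of the matrix clause; c-commands the pronoun within its binding domain — blocked (Principle B).

none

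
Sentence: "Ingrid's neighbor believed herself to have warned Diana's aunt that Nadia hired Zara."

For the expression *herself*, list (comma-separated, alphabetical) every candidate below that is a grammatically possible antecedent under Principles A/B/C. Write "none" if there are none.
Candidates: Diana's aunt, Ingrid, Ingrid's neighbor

*herself* is a reflexive; Principle A requires it to be bound within its binding domain — the matrix clause.
— Diana's aunt: object of the clause headed by 'warned'; does not c-command the reflexive — cannot bind it (Principle A).
— Ingrid: possessor inside the subject DP of the matrix clause; does not c-command the reflexive — cannot bind it (Principle A).
— Ingrid's neighbor: subject of the matrix clause; c-commands the reflexive within its binding domain — allowed (Principle A).

Ingrid's neighbor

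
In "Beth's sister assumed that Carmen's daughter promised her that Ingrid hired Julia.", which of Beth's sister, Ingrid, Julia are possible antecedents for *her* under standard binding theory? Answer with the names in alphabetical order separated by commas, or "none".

*her* is a pronoun; Principle B requires it to be free in its binding domain — the clause headed by 'promised'.
— Beth's sister: subject of the matrix clause; c-commands the pronoun but lies outside its binding domain — allowed.
— Ingrid: subject of the clause headed by 'hired'; is c-commanded by the pronoun; coreference would bind this R-expression — blocked (Principle C).
— Julia: object of the clause headed by 'hired'; is c-commanded by the pronoun; coreference would bind this R-expression — blocked (Principle C).

Beth's sister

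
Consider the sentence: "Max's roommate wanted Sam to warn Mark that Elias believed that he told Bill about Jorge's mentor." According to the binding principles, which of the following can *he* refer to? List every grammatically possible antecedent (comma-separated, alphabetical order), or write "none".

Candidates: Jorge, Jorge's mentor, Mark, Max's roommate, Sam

*he* is a pronoun; Principle B requires it to be free in its binding domain — the clause headed by 'told'.
— Jorge: possessor inside the second object DP of the clause headed by 'told'; is c-commanded by the pronoun; coreference would bind this R-expression — blocked (Principle C).
— Jorge's mentor: second object of the clause headed by 'told'; is c-commanded by the pronoun; coreference would bind this R-expression — blocked (Principle C).
— Mark: object of the clause headed by 'warn'; c-commands the pronoun but lies outside its binding domain — allowed.
— Max's roommate: subject of the matrix clause; c-commands the pronoun but lies outside its binding domain — allowed.
— Sam: subject of the clause headed by 'warn'; c-commands the pronoun but lies outside its binding domain — allowed.

Mark, Max's roommate, Sam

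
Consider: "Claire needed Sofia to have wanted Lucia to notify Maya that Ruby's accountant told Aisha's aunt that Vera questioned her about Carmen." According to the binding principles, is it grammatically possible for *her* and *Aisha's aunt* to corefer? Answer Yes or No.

Yes

*her* is a pronoun; Principle B requires it to be free in its binding domain — the clause headed by 'questioned'.
— Aisha's aunt: object of the clause headed by 'told'; c-commands the pronoun but lies outside its binding domain — allowed.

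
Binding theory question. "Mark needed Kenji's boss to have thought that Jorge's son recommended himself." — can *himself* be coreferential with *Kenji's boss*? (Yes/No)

*himself* is a reflexive; Principle A requires it to be bound within its binding domain — the clause headed by 'recommended'.
— Kenji's boss: subject of the clause headed by 'thought'; c-commands the reflexive but lies outside its binding domain — cannot bind it (Principle A).

No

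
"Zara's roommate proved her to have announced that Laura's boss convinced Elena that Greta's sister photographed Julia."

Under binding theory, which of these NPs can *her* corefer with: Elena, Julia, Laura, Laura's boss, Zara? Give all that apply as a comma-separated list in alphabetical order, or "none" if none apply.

*her* is a pronoun; Principle B requires it to be free in its binding domain — the matrix clause.
— Elena: object of the clause headed by 'convinced'; is c-commanded by the pronoun; coreference would bind this R-expression — blocked (Principle C).
— Julia: object of the clause headed by 'photographed'; is c-commanded by the pronoun; coreference would bind this R-expression — blocked (Principle C).
— Laura: possessor inside the subject DP of the clause headed by 'convinced'; is c-commanded by the pronoun; coreference would bind this R-expression — blocked (Principle C).
— Laura's boss: subject of the clause headed by 'convinced'; is c-commanded by the pronoun; coreference would bind this R-expression — blocked (Principle C).
— Zara: possessor inside the subject DP of the matrix clause; does not c-command the pronoun — Principle B does not apply; allowed.

Zara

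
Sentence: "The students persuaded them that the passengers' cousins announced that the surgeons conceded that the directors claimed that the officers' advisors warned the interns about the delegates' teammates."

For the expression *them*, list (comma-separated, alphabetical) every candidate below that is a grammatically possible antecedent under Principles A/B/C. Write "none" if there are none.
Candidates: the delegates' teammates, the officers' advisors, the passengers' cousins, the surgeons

*them* is a pronoun; Principle B requires it to be free in its binding domain — the matrix clause.
— the delegates' teammates: second object of the clause headed by 'warned'; is c-commanded by the pronoun; coreference would bind this R-expression — blocked (Principle C).
— the officers' advisors: subject of the clause headed by 'warned'; is c-commanded by the pronoun; coreference would bind this R-expression — blocked (Principle C).
— the passengers' cousins: subject of the clause headed by 'announced'; is c-commanded by the pronoun; coreference would bind this R-expression — blocked (Principle C).
— the surgeons: subject of the clause headed by 'conceded'; is c-commanded by the pronoun; coreference would bind this R-expression — blocked (Principle C).

none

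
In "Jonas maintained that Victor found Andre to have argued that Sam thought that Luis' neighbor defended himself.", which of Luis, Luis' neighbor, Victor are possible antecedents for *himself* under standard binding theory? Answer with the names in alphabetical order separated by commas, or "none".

*himself* is a reflexive; Principle A requires it to be bound within its binding domain — the clause headed by 'defended'.
— Luis: possessor inside the subject DP of the clause headed by 'defended'; does not c-command the reflexive — cannot bind it (Principle A).
— Luis' neighbor: subject of the clause headed by 'defended'; c-commands the reflexive within its binding domain — allowed (Principle A).
— Victor: subject of the clause headed by 'found'; c-commands the reflexive but lies outside its binding domain — cannot bind it (Principle A).

Luis' neighbor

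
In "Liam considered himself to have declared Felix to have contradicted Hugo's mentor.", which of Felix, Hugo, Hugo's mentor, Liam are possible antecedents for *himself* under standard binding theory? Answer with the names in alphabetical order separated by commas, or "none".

Liam

*himself* is a reflexive; Principle A requires it to be bound within its binding domain — the matrix clause.
— Felix: subject of the clause headed by 'contradicted'; does not c-command the reflexive — cannot bind it (Principle A).
— Hugo: possessor inside the object DP of the clause headed by 'contradicted'; does not c-command the reflexive — cannot bind it (Principle A).
— Hugo's mentor: object of the clause headed by 'contradicted'; does not c-command the reflexive — cannot bind it (Principle A).
— Liam: subject of the matrix clause; c-commands the reflexive within its binding domain — allowed (Principle A).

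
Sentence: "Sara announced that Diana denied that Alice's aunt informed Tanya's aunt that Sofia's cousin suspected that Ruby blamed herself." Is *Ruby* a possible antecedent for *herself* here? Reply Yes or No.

Yes

*herself* is a reflexive; Principle A requires it to be bound within its binding domain — the clause headed by 'blamed'.
— Ruby: subject of the clause headed by 'blamed'; c-commands the reflexive within its binding domain — allowed (Principle A).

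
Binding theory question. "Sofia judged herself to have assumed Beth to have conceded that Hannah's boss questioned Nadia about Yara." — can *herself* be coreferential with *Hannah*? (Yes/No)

*herself* is a reflexive; Principle A requires it to be bound within its binding domain — the matrix clause.
— Hannah: possessor inside the subject DP of the clause headed by 'questioned'; does not c-command the reflexive — cannot bind it (Principle A).

No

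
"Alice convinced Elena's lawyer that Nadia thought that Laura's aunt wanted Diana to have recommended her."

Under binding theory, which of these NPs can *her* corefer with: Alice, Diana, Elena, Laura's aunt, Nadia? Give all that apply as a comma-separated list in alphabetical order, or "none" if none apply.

*her* is a pronoun; Principle B requires it to be free in its binding domain — the clause headed by 'recommended'.
— Alice: subject of the matrix clause; c-commands the pronoun but lies outside its binding domain — allowed.
— Diana: subject of the clause headed by 'recommended'; c-commands the pronoun within its binding domain — blocked (Principle B).
— Elena: possessor inside the object DP of the matrix clause; does not c-command the pronoun — Principle B does not apply; allowed.
— Laura's aunt: subject of the clause headed by 'wanted'; c-commands the pronoun but lies outside its binding domain — allowed.
— Nadia: subject of the clause headed by 'thought'; c-commands the pronoun but lies outside its binding domain — allowed.

Alice, Elena, Laura's aunt, Nadia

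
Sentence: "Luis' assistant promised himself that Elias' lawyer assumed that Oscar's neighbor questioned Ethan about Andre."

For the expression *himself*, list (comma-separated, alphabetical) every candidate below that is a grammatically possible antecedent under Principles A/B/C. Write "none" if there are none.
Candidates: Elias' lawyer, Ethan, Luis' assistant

Luis' assistant

*himself* is a reflexive; Principle A requires it to be bound within its binding domain — the matrix clause.
— Elias' lawyer: subject of the clause headed by 'assumed'; does not c-command the reflexive — cannot bind it (Principle A).
— Ethan: object of the clause headed by 'questioned'; does not c-command the reflexive — cannot bind it (Principle A).
— Luis' assistant: subject of the matrix clause; c-commands the reflexive within its binding domain — allowed (Principle A).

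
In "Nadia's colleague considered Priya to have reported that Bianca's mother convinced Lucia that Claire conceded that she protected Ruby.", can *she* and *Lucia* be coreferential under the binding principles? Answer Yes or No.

Yes

*Lucia* is an R-expression; Principle C requires it to be free (not bound by any c-commanding expression).
— she: subject of the clause headed by 'protected'; the pronoun does not c-command the R-expression — coreference allowed.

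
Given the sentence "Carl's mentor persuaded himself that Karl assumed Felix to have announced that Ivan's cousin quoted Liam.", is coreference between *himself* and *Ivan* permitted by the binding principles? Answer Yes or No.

*himself* is a reflexive; Principle A requires it to be bound within its binding domain — the matrix clause.
— Ivan: possessor inside the subject DP of the clause headed by 'quoted'; does not c-command the reflexive — cannot bind it (Principle A).

No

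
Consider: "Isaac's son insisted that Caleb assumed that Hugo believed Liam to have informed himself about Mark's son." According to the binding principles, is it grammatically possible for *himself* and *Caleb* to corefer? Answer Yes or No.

*himself* is a reflexive; Principle A requires it to be bound within its binding domain — the clause headed by 'informed'.
— Caleb: subject of the clause headed by 'assumed'; c-commands the reflexive but lies outside its binding domain — cannot bind it (Principle A).

No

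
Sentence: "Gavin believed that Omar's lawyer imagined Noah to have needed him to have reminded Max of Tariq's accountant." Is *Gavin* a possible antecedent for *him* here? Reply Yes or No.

Yes

*him* is a pronoun; Principle B requires it to be free in its binding domain — the clause headed by 'needed'.
— Gavin: subject of the matrix clause; c-commands the pronoun but lies outside its binding domain — allowed.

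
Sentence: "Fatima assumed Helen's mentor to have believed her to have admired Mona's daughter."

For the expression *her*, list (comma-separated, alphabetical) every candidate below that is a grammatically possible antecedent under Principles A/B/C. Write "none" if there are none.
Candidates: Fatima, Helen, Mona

Fatima, Helen

*her* is a pronoun; Principle B requires it to be free in its binding domain — the clause headed by 'believed'.
— Fatima: subject of the matrix clause; c-commands the pronoun but lies outside its binding domain — allowed.
— Helen: possessor inside the subject DP of the clause headed by 'believed'; does not c-command the pronoun — Principle B does not apply; allowed.
— Mona: possessor inside the object DP of the clause headed by 'admired'; is c-commanded by the pronoun; coreference would bind this R-expression — blocked (Principle C).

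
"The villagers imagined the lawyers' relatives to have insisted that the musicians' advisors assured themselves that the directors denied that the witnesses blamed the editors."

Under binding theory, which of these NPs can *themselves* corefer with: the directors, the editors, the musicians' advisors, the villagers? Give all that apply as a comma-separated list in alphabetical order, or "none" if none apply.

the musicians' advisors

*themselves* is a reflexive; Principle A requires it to be bound within its binding domain — the clause headed by 'assured'.
— the directors: subject of the clause headed by 'denied'; does not c-command the reflexive — cannot bind it (Principle A).
— the editors: object of the clause headed by 'blamed'; does not c-command the reflexive — cannot bind it (Principle A).
— the musicians' advisors: subject of the clause headed by 'assured'; c-commands the reflexive within its binding domain — allowed (Principle A).
— the villagers: subject of the matrix clause; c-commands the reflexive but lies outside its binding domain — cannot bind it (Principle A).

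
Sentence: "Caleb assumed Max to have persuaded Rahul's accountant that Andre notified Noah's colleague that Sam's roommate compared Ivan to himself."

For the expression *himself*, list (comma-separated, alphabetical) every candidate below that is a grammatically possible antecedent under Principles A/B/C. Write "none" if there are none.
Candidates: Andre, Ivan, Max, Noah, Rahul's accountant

*himself* is a reflexive; Principle A requires it to be bound within its binding domain — the clause headed by 'compared'.
— Andre: subject of the clause headed by 'notified'; c-commands the reflexive but lies outside its binding domain — cannot bind it (Principle A).
— Ivan: object of the clause headed by 'compared'; c-commands the reflexive within its binding domain — allowed (Principle A).
— Max: subject of the clause headed by 'persuaded'; c-commands the reflexive but lies outside its binding domain — cannot bind it (Principle A).
— Noah: possessor inside the object DP of the clause headed by 'notified'; does not c-command the reflexive — cannot bind it (Principle A).
— Rahul's accountant: object of the clause headed by 'persuaded'; c-commands the reflexive but lies outside its binding domain — cannot bind it (Principle A).

Ivan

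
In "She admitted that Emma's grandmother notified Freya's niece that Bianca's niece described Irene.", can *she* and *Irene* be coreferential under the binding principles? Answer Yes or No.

No

*Irene* is an R-expression; Principle C requires it to be free (not bound by any c-commanding expression).
— she: subject of the matrix clause; the pronoun c-commands the R-expression — coreference blocked (Principle C).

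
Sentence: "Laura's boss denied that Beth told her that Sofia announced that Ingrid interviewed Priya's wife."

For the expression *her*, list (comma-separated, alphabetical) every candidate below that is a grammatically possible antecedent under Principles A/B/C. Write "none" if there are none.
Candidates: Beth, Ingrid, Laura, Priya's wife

*her* is a pronoun; Principle B requires it to be free in its binding domain — the clause headed by 'told'.
— Beth: subject of the clause headed by 'told'; c-commands the pronoun within its binding domain — blocked (Principle B).
— Ingrid: subject of the clause headed by 'interviewed'; is c-commanded by the pronoun; coreference would bind this R-expression — blocked (Principle C).
— Laura: possessor inside the subject DP of the matrix clause; does not c-command the pronoun — Principle B does not apply; allowed.
— Priya's wife: object of the clause headed by 'interviewed'; is c-commanded by the pronoun; coreference would bind this R-expression — blocked (Principle C).

Laura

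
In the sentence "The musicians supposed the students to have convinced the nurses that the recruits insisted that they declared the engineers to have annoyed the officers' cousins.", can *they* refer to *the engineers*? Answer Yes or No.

No

*they* is a pronoun; Principle B requires it to be free in its binding domain — the clause headed by 'declared'.
— the engineers: subject of the clause headed by 'annoyed'; is c-commanded by the pronoun; coreference would bind this R-expression — blocked (Principle C).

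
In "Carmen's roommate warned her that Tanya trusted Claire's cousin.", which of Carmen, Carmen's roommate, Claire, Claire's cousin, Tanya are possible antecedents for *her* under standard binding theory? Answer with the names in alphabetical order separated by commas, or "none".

*her* is a pronoun; Principle B requires it to be free in its binding domain — the matrix clause.
— Carmen: possessor inside the subject DP of the matrix clause; does not c-command the pronoun — Principle B does not apply; allowed.
— Carmen's roommate: subject of the matrix clause; c-commands the pronoun within its binding domain — blocked (Principle B).
— Claire: possessor inside the object DP of the clause headed by 'trusted'; is c-commanded by the pronoun; coreference would bind this R-expression — blocked (Principle C).
— Claire's cousin: object of the clause headed by 'trusted'; is c-commanded by the pronoun; coreference would bind this R-expression — blocked (Principle C).
— Tanya: subject of the clause headed by 'trusted'; is c-commanded by the pronoun; coreference would bind this R-expression — blocked (Principle C).

Carmen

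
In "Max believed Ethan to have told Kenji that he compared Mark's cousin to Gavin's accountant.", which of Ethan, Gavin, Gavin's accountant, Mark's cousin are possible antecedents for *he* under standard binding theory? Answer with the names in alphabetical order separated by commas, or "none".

*he* is a pronoun; Principle B requires it to be free in its binding domain — the clause headed by 'compared'.
— Ethan: subject of the clause headed by 'told'; c-commands the pronoun but lies outside its binding domain — allowed.
— Gavin: possessor inside the second object DP of the clause headed by 'compared'; is c-commanded by the pronoun; coreference would bind this R-expression — blocked (Principle C).
— Gavin's accountant: second object of the clause headed by 'compared'; is c-commanded by the pronoun; coreference would bind this R-expression — blocked (Principle C).
— Mark's cousin: object of the clause headed by 'compared'; is c-commanded by the pronoun; coreference would bind this R-expression — blocked (Principle C).

Ethan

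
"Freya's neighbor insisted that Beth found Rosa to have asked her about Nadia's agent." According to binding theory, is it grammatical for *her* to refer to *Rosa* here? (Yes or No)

*Rosa* is an R-expression; Principle C requires it to be free (not bound by any c-commanding expression).
— her: object of the clause headed by 'asked'; the R-expression locally c-commands the pronoun — coreference blocked (Principle B on the pronoun).

No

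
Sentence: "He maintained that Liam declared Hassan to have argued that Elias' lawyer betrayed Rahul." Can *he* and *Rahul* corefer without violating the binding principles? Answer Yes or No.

No

*Rahul* is an R-expression; Principle C requires it to be free (not bound by any c-commanding expression).
— he: subject of the matrix clause; the pronoun c-commands the R-expression — coreference blocked (Principle C).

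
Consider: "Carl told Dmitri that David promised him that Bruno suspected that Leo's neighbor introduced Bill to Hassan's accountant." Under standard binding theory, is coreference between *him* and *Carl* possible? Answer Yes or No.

Yes

*Carl* is an R-expression; Principle C requires it to be free (not bound by any c-commanding expression).
— him: object of the clause headed by 'promised'; the pronoun does not c-command the R-expression — coreference allowed.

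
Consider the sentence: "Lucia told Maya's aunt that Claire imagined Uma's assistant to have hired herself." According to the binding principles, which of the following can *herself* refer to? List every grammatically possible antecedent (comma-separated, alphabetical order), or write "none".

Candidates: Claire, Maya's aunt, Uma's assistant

Uma's assistant

*herself* is a reflexive; Principle A requires it to be bound within its binding domain — the clause headed by 'hired'.
— Claire: subject of the clause headed by 'imagined'; c-commands the reflexive but lies outside its binding domain — cannot bind it (Principle A).
— Maya's aunt: object of the matrix clause; c-commands the reflexive but lies outside its binding domain — cannot bind it (Principle A).
— Uma's assistant: subject of the clause headed by 'hired'; c-commands the reflexive within its binding domain — allowed (Principle A).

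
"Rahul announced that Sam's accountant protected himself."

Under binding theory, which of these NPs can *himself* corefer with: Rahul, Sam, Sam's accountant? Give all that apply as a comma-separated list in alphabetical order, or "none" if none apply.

*himself* is a reflexive; Principle A requires it to be bound within its binding domain — the clause headed by 'protected'.
— Rahul: subject of the matrix clause; c-commands the reflexive but lies outside its binding domain — cannot bind it (Principle A).
— Sam: possessor inside the subject DP of the clause headed by 'protected'; does not c-command the reflexive — cannot bind it (Principle A).
— Sam's accountant: subject of the clause headed by 'protected'; c-commands the reflexive within its binding domain — allowed (Principle A).

Sam's accountant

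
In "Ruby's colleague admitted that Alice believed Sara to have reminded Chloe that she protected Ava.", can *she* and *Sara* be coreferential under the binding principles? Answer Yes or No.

*Sara* is an R-expression; Principle C requires it to be free (not bound by any c-commanding expression).
— she: subject of the clause headed by 'protected'; the pronoun does not c-command the R-expression — coreference allowed.

Yes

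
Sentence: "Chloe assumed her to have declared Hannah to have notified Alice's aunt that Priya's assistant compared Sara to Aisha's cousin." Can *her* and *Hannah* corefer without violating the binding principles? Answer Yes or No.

No

*Hannah* is an R-expression; Principle C requires it to be free (not bound by any c-commanding expression).
— her: subject of the clause headed by 'declared'; the pronoun c-commands the R-expression — coreference blocked (Principle C).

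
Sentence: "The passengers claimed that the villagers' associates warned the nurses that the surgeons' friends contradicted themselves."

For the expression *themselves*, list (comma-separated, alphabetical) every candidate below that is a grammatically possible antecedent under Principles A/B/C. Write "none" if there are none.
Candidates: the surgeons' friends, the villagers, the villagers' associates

the surgeons' friends

*themselves* is a reflexive; Principle A requires it to be bound within its binding domain — the clause headed by 'contradicted'.
— the surgeons' friends: subject of the clause headed by 'contradicted'; c-commands the reflexive within its binding domain — allowed (Principle A).
— the villagers: possessor inside the subject DP of the clause headed by 'warned'; does not c-command the reflexive — cannot bind it (Principle A).
— the villagers' associates: subject of the clause headed by 'warned'; c-commands the reflexive but lies outside its binding domain — cannot bind it (Principle A).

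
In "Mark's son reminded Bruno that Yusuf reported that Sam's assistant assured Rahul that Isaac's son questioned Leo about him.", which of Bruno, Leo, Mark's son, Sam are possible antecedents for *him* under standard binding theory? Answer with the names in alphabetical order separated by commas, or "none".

Bruno, Mark's son, Sam

*him* is a pronoun; Principle B requires it to be free in its binding domain — the clause headed by 'questioned'.
— Bruno: object of the matrix clause; c-commands the pronoun but lies outside its binding domain — allowed.
— Leo: object of the clause headed by 'questioned'; c-commands the pronoun within its binding domain — blocked (Principle B).
— Mark's son: subject of the matrix clause; c-commands the pronoun but lies outside its binding domain — allowed.
— Sam: possessor inside the subject DP of the clause headed by 'assured'; does not c-command the pronoun — Principle B does not apply; allowed.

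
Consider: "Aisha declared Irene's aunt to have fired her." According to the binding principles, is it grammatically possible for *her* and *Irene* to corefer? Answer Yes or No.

Yes

*her* is a pronoun; Principle B requires it to be free in its binding domain — the clause headed by 'fired'.
— Irene: possessor inside the subject DP of the clause headed by 'fired'; does not c-command the pronoun — Principle B does not apply; allowed.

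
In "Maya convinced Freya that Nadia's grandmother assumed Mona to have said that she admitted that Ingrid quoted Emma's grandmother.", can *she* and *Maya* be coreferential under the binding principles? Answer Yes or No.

Yes

*Maya* is an R-expression; Principle C requires it to be free (not bound by any c-commanding expression).
— she: subject of the clause headed by 'admitted'; the pronoun does not c-command the R-expression — coreference allowed.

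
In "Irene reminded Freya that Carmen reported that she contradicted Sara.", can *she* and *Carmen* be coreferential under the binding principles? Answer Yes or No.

*Carmen* is an R-expression; Principle C requires it to be free (not bound by any c-commanding expression).
— she: subject of the clause headed by 'contradicted'; the pronoun does not c-command the R-expression — coreference allowed.

Yes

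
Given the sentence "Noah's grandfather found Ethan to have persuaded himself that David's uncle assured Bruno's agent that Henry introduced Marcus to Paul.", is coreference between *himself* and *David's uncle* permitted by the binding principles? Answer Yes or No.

*himself* is a reflexive; Principle A requires it to be bound within its binding domain — the clause headed by 'persuaded'.
— David's uncle: subject of the clause headed by 'assured'; does not c-command the reflexive — cannot bind it (Principle A).

No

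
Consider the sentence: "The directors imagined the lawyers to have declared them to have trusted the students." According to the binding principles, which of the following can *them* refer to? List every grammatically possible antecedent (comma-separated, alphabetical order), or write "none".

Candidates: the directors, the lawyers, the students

the directors

*them* is a pronoun; Principle B requires it to be free in its binding domain — the clause headed by 'declared'.
— the directors: subject of the matrix clause; c-commands the pronoun but lies outside its binding domain — allowed.
— the lawyers: subject of the clause headed by 'declared'; c-commands the pronoun within its binding domain — blocked (Principle B).
— the students: object of the clause headed by 'trusted'; is c-commanded by the pronoun; coreference would bind this R-expression — blocked (Principle C).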